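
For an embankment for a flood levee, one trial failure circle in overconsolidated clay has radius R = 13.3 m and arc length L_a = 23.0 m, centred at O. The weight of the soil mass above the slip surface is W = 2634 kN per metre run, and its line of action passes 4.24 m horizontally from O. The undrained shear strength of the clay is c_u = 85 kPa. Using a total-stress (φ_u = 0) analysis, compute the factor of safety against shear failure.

FS = 2.33

Taking moments about the centre O, the resisting moment is provided by the undrained shear strength acting along the arc:
M_R = c_u·L_a·R = 85·23.00·13.3 = 26001.5 kN·m/m
M_D = W·d = 2634·4.24 = 11168.2 kN·m/m
FS = M_R / M_D = 26001.5 / 11168.2 = 2.328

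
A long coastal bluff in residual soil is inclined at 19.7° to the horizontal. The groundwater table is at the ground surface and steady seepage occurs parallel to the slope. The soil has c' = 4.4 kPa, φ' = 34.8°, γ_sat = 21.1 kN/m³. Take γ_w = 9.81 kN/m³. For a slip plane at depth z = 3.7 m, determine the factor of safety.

FS = 1.22

With seepage parallel to the slope and the water table at the surface, the effective normal stress on the slip plane uses the buoyant unit weight γ' = γ_sat − γ_w while the driving shear stress uses γ_sat:
FS = [c' + γ' z cos²β tanφ'] / [γ_sat z sinβ cosβ]
γ' = 21.1 − 9.81 = 11.29 kN/m³
Numerator = 4.4 + 11.29·3.7·cos²19.7°·tan34.8° = 4.4 + 11.29·3.7·0.8864·0.6950 = 30.134 kPa
Denominator = 21.1·3.7·sin19.7°·cos19.7° = 21.1·3.7·0.3371·0.9415 = 24.777 kPa
FS = 30.134 / 24.777 = 1.216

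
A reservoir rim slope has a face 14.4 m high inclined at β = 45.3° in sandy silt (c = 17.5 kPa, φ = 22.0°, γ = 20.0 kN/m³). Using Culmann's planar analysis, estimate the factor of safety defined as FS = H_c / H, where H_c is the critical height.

FS = 1.96

H_c = (4c/γ) · sinβ cosφ / [1 − cos(β − φ)]
    = (4·17.5/20.0) · sin45.3°·cos22.0° / [1 − cos23.3°]
    = 3.500 · 0.6590 / 0.0816 = 28.28 m
FS = H_c / H = 28.28 / 14.4 = 1.964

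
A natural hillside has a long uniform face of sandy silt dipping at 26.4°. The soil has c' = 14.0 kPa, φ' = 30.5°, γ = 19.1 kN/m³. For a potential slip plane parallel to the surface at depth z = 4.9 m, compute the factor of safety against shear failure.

For an infinite slope with a slip plane parallel to the surface (no pore pressure): FS = [c' + γz cos²β tanφ'] / [γz sinβ cosβ].
γz = 19.1·4.9 = 93.59 kN/m²
Numerator = 14.0 + 93.59·cos²26.4°·tan30.5° = 14.0 + 93.59·0.8023·0.5890 = 58.230 kPa
Denominator = 93.59·sin26.4°·cos26.4° = 93.59·0.4446·0.8957 = 37.274 kPa
FS = 58.230 / 37.274 = 1.562

FS = 1.56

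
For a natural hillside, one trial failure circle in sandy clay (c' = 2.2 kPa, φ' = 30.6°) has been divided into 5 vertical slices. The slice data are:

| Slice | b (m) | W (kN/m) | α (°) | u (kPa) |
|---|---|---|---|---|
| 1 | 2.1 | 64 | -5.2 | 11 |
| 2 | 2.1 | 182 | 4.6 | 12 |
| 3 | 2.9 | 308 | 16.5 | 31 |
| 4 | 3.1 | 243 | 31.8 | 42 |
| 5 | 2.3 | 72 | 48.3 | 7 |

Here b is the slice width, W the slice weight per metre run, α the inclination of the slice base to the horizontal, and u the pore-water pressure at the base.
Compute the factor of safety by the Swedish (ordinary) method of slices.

FS = 1.12

Ordinary method of slices: FS = Σ[c'·Δl_i + (W_i cosα_i − u_i·Δl_i)·tanφ'] / Σ W_i sinα_i, with Δl_i = b_i / cosα_i.
Slice 1: Δl = 2.1/cos(-5.2°) = 2.109 m; N'_1 = 64·cos(-5.2°) − 11·2.109 = 40.5; c'Δl = 4.64; W sinα = -5.8
Slice 2: Δl = 2.1/cos4.6° = 2.107 m; N'_2 = 182·cos4.6° − 12·2.107 = 156.1; c'Δl = 4.63; W sinα = 14.6
Slice 3: Δl = 2.9/cos16.5° = 3.025 m; N'_3 = 308·cos16.5° − 31·3.025 = 201.6; c'Δl = 6.65; W sinα = 87.5
Slice 4: Δl = 3.1/cos31.8° = 3.648 m; N'_4 = 243·cos31.8° − 42·3.648 = 53.3; c'Δl = 8.02; W sinα = 128.1
Slice 5: Δl = 2.3/cos48.3° = 3.457 m; N'_5 = 72·cos48.3° − 7·3.457 = 23.7; c'Δl = 7.61; W sinα = 53.8
Σc'Δl = 31.6 kN/m; ΣN' = 475.3 kN/m; ΣW sinα = 278.1 kN/m
Resisting = 31.6 + 475.3·tan30.6° = 31.6 + 281.1 = 312.6 kN/m
FS = 312.6 / 278.1 = 1.124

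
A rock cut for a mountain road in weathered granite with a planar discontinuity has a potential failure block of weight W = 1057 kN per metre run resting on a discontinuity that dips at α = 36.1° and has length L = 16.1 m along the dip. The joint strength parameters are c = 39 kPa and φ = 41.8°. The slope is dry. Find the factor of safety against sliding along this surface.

Resolving the block weight along and normal to the plane and applying the Mohr–Coulomb strength on the joint:
N' = W cosα = 1057·cos36.1° = 854.0 kN/m
Driving force T = W sinα = 1057·sin36.1° = 622.8 kN/m
Resisting force R = c·L + N'·tanφ = 39·16.1 + 854.0·tan41.8° = 627.9 + 763.6 = 1391.5 kN/m
FS = R / T = 1391.5 / 622.8 = 2.234

FS = 2.23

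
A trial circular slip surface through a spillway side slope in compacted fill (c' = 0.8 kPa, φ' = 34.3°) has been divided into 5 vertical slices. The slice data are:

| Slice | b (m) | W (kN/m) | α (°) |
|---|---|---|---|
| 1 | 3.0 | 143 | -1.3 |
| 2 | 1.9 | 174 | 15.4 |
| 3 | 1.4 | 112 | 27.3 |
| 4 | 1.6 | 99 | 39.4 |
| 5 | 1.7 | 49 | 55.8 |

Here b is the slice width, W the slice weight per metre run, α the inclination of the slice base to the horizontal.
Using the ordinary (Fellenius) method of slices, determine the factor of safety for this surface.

Ordinary method of slices: FS = Σ[c'·Δl_i + (W_i cosα_i)·tanφ'] / Σ W_i sinα_i, with Δl_i = b_i / cosα_i.
Slice 1: Δl = 3.0/cos(-1.3°) = 3.001 m; N'_1 = 143·cos(-1.3°) = 143.0; c'Δl = 2.40; W sinα = -3.2
Slice 2: Δl = 1.9/cos15.4° = 1.971 m; N'_2 = 174·cos15.4° = 167.8; c'Δl = 1.58; W sinα = 46.2
Slice 3: Δl = 1.4/cos27.3° = 1.575 m; N'_3 = 112·cos27.3° = 99.5; c'Δl = 1.26; W sinα = 51.4
Slice 4: Δl = 1.6/cos39.4° = 2.071 m; N'_4 = 99·cos39.4° = 76.5; c'Δl = 1.66; W sinα = 62.8
Slice 5: Δl = 1.7/cos55.8° = 3.024 m; N'_5 = 49·cos55.8° = 27.5; c'Δl = 2.42; W sinα = 40.5
Σc'Δl = 9.3 kN/m; ΣN' = 514.3 kN/m; ΣW sinα = 197.7 kN/m
Resisting = 9.3 + 514.3·tan34.3° = 9.3 + 350.8 = 360.1 kN/m
FS = 360.1 / 197.7 = 1.822

FS = 1.82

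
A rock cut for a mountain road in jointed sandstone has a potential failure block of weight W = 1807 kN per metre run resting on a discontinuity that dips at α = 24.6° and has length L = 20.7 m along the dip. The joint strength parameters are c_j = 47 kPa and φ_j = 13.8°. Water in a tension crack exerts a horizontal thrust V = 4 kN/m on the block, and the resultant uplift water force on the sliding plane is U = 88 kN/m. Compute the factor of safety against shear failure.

FS = 1.79

Resolving the block weight along and normal to the plane and applying the Mohr–Coulomb strength on the joint:
N' = W cosα − U − V sinα = 1807·cos24.6° − 88 − 4·sin24.6° = 1553.3 kN/m
Driving force T = W sinα + V cosα = 1807·sin24.6° + 4·cos24.6° = 755.9 kN/m
Resisting force R = c_j·L + N'·tanφ_j = 47·20.7 + 1553.3·tan13.8° = 972.9 + 381.5 = 1354.4 kN/m
FS = R / T = 1354.4 / 755.9 = 1.792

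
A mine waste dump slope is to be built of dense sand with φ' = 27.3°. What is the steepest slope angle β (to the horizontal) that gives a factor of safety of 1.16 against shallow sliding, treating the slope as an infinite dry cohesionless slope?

β = 24.0°

For an infinite dry cohesionless slope FS = tanφ'/tanβ, so tanβ = tanφ' / FS.
tanβ = tan27.3° / 1.16 = 0.5161 / 1.16 = 0.4449
β = arctan(0.4449) = 23.99°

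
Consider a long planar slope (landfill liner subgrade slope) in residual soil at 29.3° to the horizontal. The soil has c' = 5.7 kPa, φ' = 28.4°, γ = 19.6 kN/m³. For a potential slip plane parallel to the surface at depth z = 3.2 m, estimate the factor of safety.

For an infinite slope with a slip plane parallel to the surface (no pore pressure): FS = [c' + γz cos²β tanφ'] / [γz sinβ cosβ].
γz = 19.6·3.2 = 62.72 kN/m²
Numerator = 5.7 + 62.72·cos²29.3°·tan28.4° = 5.7 + 62.72·0.7605·0.5407 = 31.491 kPa
Denominator = 62.72·sin29.3°·cos29.3° = 62.72·0.4894·0.8721 = 26.767 kPa
FS = 31.491 / 26.767 = 1.176

FS = 1.18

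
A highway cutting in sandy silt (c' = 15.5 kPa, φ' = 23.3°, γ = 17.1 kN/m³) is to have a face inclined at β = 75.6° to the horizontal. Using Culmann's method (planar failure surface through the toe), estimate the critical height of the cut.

H_c = 8.30 m

Culmann's analysis gives the critical failure plane at α_cr = (β + φ')/2 = (75.6 + 23.3)/2 = 49.4°, and the critical height
H_c = (4c'/γ) · sinβ cosφ' / [1 − cos(β − φ')]
    = (4·15.5/17.1) · sin75.6°·cos23.3° / [1 − cos(52.3°)]
    = 3.626 · 0.9686·0.9184 / [1 − 0.6115]
    = 3.626 · 0.8896 / 0.3885
    = 8.30 m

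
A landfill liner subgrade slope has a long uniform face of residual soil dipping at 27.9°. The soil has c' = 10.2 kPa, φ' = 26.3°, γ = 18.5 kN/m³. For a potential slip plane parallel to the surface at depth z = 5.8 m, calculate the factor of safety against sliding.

For an infinite slope with a slip plane parallel to the surface (no pore pressure): FS = [c' + γz cos²β tanφ'] / [γz sinβ cosβ].
γz = 18.5·5.8 = 107.30 kN/m²
Numerator = 10.2 + 107.30·cos²27.9°·tan26.3° = 10.2 + 107.30·0.7810·0.4942 = 51.619 kPa
Denominator = 107.30·sin27.9°·cos27.9° = 107.30·0.4679·0.8838 = 44.373 kPa
FS = 51.619 / 44.373 = 1.163

FS = 1.16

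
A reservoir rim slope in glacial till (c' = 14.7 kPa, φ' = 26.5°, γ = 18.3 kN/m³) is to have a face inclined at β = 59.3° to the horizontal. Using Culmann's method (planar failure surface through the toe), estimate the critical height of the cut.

H_c = 15.51 m

Culmann's analysis gives the critical failure plane at α_cr = (β + φ')/2 = (59.3 + 26.5)/2 = 42.9°, and the critical height
H_c = (4c'/γ) · sinβ cosφ' / [1 − cos(β − φ')]
    = (4·14.7/18.3) · sin59.3°·cos26.5° / [1 − cos(32.8°)]
    = 3.213 · 0.8599·0.8949 / [1 − 0.8406]
    = 3.213 · 0.7695 / 0.1594
    = 15.51 m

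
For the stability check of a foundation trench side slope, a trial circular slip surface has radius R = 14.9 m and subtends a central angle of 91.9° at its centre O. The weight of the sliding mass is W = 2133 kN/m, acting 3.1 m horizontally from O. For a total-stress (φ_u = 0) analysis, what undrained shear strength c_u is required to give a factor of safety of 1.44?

c_u = 26.7 kPa

FS = c_u·L_a·R / (W·d), so c_u = FS·W·d / (L_a·R).
Arc length L_a = R·θ = 14.9·(91.9°·π/180) = 14.9·1.6040 = 23.90 m
c_u = 1.44·2133·3.1 / (23.90·14.9) = 9521.7 / 356.09 = 26.74 kPa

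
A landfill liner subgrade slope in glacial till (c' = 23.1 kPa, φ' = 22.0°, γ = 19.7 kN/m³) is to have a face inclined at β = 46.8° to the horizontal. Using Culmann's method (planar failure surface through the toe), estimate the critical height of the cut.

H_c = 34.38 m

Culmann's analysis gives the critical failure plane at α_cr = (β + φ')/2 = (46.8 + 22.0)/2 = 34.4°, and the critical height
H_c = (4c'/γ) · sinβ cosφ' / [1 − cos(β − φ')]
    = (4·23.1/19.7) · sin46.8°·cos22.0° / [1 − cos(24.8°)]
    = 4.690 · 0.7290·0.9272 / [1 − 0.9078]
    = 4.690 · 0.6759 / 0.0922
    = 34.38 m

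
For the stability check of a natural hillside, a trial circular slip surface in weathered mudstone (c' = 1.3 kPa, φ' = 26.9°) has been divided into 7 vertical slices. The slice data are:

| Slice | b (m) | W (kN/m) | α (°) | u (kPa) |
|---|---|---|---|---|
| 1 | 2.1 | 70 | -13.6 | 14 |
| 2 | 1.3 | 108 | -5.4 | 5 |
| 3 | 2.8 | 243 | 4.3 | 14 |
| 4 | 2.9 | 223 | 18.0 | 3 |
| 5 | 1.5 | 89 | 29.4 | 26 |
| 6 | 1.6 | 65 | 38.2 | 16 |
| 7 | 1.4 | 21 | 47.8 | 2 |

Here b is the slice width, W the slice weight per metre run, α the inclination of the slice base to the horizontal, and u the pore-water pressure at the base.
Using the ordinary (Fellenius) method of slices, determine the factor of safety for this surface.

Ordinary method of slices: FS = Σ[c'·Δl_i + (W_i cosα_i − u_i·Δl_i)·tanφ'] / Σ W_i sinα_i, with Δl_i = b_i / cosα_i.
Slice 1: Δl = 2.1/cos(-13.6°) = 2.161 m; N'_1 = 70·cos(-13.6°) − 14·2.161 = 37.8; c'Δl = 2.81; W sinα = -16.5
Slice 2: Δl = 1.3/cos(-5.4°) = 1.306 m; N'_2 = 108·cos(-5.4°) − 5·1.306 = 101.0; c'Δl = 1.70; W sinα = -10.2
Slice 3: Δl = 2.8/cos4.3° = 2.808 m; N'_3 = 243·cos4.3° − 14·2.808 = 203.0; c'Δl = 3.65; W sinα = 18.2
Slice 4: Δl = 2.9/cos18.0° = 3.049 m; N'_4 = 223·cos18.0° − 3·3.049 = 202.9; c'Δl = 3.96; W sinα = 68.9
Slice 5: Δl = 1.5/cos29.4° = 1.722 m; N'_5 = 89·cos29.4° − 26·1.722 = 32.8; c'Δl = 2.24; W sinα = 43.7
Slice 6: Δl = 1.6/cos38.2° = 2.036 m; N'_6 = 65·cos38.2° − 16·2.036 = 18.5; c'Δl = 2.65; W sinα = 40.2
Slice 7: Δl = 1.4/cos47.8° = 2.084 m; N'_7 = 21·cos47.8° − 2·2.084 = 9.9; c'Δl = 2.71; W sinα = 15.6
Σc'Δl = 19.7 kN/m; ΣN' = 605.9 kN/m; ΣW sinα = 160.0 kN/m
Resisting = 19.7 + 605.9·tan26.9° = 19.7 + 307.4 = 327.1 kN/m
FS = 327.1 / 160.0 = 2.045

FS = 2.05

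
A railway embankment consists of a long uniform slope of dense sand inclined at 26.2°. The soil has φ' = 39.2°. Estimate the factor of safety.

For a dry cohesionless infinite slope the factor of safety is FS = tanφ' / tanβ.
FS = tan39.2° / tan26.2° = 0.8156 / 0.4921 = 1.657

FS = 1.66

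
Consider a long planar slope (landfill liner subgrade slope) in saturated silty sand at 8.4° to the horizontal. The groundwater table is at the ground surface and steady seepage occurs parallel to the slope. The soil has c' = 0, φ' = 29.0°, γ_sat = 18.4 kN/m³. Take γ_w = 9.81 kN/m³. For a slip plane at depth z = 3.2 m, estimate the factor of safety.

With seepage parallel to the slope and the water table at the surface, the effective normal stress on the slip plane uses the buoyant unit weight γ' = γ_sat − γ_w while the driving shear stress uses γ_sat:
FS = [c' + γ' z cos²β tanφ'] / [γ_sat z sinβ cosβ]
(For c' = 0 this reduces to FS = (γ'/γ_sat)·tanφ'/tanβ.)
γ' = 18.4 − 9.81 = 8.59 kN/m³
Numerator = 0.0 + 8.59·3.2·cos²8.4°·tan29.0° = 0.0 + 8.59·3.2·0.9787·0.5543 = 14.912 kPa
Denominator = 18.4·3.2·sin8.4°·cos8.4° = 18.4·3.2·0.1461·0.9893 = 8.509 kPa
FS = 14.912 / 8.509 = 1.752

FS = 1.75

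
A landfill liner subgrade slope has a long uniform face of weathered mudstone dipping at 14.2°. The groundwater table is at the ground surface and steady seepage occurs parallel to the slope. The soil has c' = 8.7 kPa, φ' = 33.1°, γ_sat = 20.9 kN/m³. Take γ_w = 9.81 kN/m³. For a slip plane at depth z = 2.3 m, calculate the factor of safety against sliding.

With seepage parallel to the slope and the water table at the surface, the effective normal stress on the slip plane uses the buoyant unit weight γ' = γ_sat − γ_w while the driving shear stress uses γ_sat:
FS = [c' + γ' z cos²β tanφ'] / [γ_sat z sinβ cosβ]
γ' = 20.9 − 9.81 = 11.09 kN/m³
Numerator = 8.7 + 11.09·2.3·cos²14.2°·tan33.1° = 8.7 + 11.09·2.3·0.9398·0.6519 = 24.327 kPa
Denominator = 20.9·2.3·sin14.2°·cos14.2° = 20.9·2.3·0.2453·0.9694 = 11.432 kPa
FS = 24.327 / 11.432 = 2.128

FS = 2.13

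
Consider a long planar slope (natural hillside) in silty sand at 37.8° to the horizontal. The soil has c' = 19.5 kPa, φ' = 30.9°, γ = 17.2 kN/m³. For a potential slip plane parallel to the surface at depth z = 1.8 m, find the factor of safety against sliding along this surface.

FS = 2.07

For an infinite slope with a slip plane parallel to the surface (no pore pressure): FS = [c' + γz cos²β tanφ'] / [γz sinβ cosβ].
γz = 17.2·1.8 = 30.96 kN/m²
Numerator = 19.5 + 30.96·cos²37.8°·tan30.9° = 19.5 + 30.96·0.6243·0.5985 = 31.069 kPa
Denominator = 30.96·sin37.8°·cos37.8° = 30.96·0.6129·0.7902 = 14.994 kPa
FS = 31.069 / 14.994 = 2.072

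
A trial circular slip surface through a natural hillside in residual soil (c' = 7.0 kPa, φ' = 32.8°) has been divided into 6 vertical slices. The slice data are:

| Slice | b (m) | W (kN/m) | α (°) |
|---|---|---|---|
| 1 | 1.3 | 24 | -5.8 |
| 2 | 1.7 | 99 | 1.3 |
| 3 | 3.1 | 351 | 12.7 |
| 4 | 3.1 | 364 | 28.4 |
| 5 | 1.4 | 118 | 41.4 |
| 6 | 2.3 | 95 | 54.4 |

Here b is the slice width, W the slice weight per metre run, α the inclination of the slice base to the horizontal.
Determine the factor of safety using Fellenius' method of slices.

Ordinary method of slices: FS = Σ[c'·Δl_i + (W_i cosα_i)·tanφ'] / Σ W_i sinα_i, with Δl_i = b_i / cosα_i.
Slice 1: Δl = 1.3/cos(-5.8°) = 1.307 m; N'_1 = 24·cos(-5.8°) = 23.9; c'Δl = 9.15; W sinα = -2.4
Slice 2: Δl = 1.7/cos1.3° = 1.700 m; N'_2 = 99·cos1.3° = 99.0; c'Δl = 11.90; W sinα = 2.2
Slice 3: Δl = 3.1/cos12.7° = 3.178 m; N'_3 = 351·cos12.7° = 342.4; c'Δl = 22.24; W sinα = 77.2
Slice 4: Δl = 3.1/cos28.4° = 3.524 m; N'_4 = 364·cos28.4° = 320.2; c'Δl = 24.67; W sinα = 173.1
Slice 5: Δl = 1.4/cos41.4° = 1.866 m; N'_5 = 118·cos41.4° = 88.5; c'Δl = 13.06; W sinα = 78.0
Slice 6: Δl = 2.3/cos54.4° = 3.951 m; N'_6 = 95·cos54.4° = 55.3; c'Δl = 27.66; W sinα = 77.2
Σc'Δl = 108.7 kN/m; ΣN' = 929.3 kN/m; ΣW sinα = 405.4 kN/m
Resisting = 108.7 + 929.3·tan32.8° = 108.7 + 598.9 = 707.6 kN/m
FS = 707.6 / 405.4 = 1.745

FS = 1.75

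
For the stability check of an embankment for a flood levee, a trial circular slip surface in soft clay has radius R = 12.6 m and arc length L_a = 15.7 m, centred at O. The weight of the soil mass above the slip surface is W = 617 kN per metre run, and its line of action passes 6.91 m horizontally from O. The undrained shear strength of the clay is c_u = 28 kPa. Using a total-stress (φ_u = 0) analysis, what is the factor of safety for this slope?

FS = 1.30

Taking moments about the centre O, the resisting moment is provided by the undrained shear strength acting along the arc:
M_R = c_u·L_a·R = 28·15.70·12.6 = 5539.0 kN·m/m
M_D = W·d = 617·6.91 = 4263.5 kN·m/m
FS = M_R / M_D = 5539.0 / 4263.5 = 1.299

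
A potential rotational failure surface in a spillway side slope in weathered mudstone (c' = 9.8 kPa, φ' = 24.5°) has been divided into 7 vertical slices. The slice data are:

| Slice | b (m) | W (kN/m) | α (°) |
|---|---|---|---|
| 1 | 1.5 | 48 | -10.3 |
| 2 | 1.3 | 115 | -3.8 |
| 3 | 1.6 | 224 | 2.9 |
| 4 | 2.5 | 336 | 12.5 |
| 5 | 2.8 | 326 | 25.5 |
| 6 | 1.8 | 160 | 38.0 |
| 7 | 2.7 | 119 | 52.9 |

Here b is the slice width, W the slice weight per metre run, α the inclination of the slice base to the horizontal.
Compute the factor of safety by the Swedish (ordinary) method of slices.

FS = 1.78

Ordinary method of slices: FS = Σ[c'·Δl_i + (W_i cosα_i)·tanφ'] / Σ W_i sinα_i, with Δl_i = b_i / cosα_i.
Slice 1: Δl = 1.5/cos(-10.3°) = 1.525 m; N'_1 = 48·cos(-10.3°) = 47.2; c'Δl = 14.94; W sinα = -8.6
Slice 2: Δl = 1.3/cos(-3.8°) = 1.303 m; N'_2 = 115·cos(-3.8°) = 114.7; c'Δl = 12.77; W sinα = -7.6
Slice 3: Δl = 1.6/cos2.9° = 1.602 m; N'_3 = 224·cos2.9° = 223.7; c'Δl = 15.70; W sinα = 11.3
Slice 4: Δl = 2.5/cos12.5° = 2.561 m; N'_4 = 336·cos12.5° = 328.0; c'Δl = 25.09; W sinα = 72.7
Slice 5: Δl = 2.8/cos25.5° = 3.102 m; N'_5 = 326·cos25.5° = 294.2; c'Δl = 30.40; W sinα = 140.3
Slice 6: Δl = 1.8/cos38.0° = 2.284 m; N'_6 = 160·cos38.0° = 126.1; c'Δl = 22.39; W sinα = 98.5
Slice 7: Δl = 2.7/cos52.9° = 4.476 m; N'_7 = 119·cos52.9° = 71.8; c'Δl = 43.87; W sinα = 94.9
Σc'Δl = 165.2 kN/m; ΣN' = 1205.8 kN/m; ΣW sinα = 401.6 kN/m
Resisting = 165.2 + 1205.8·tan24.5° = 165.2 + 549.5 = 714.7 kN/m
FS = 714.7 / 401.6 = 1.780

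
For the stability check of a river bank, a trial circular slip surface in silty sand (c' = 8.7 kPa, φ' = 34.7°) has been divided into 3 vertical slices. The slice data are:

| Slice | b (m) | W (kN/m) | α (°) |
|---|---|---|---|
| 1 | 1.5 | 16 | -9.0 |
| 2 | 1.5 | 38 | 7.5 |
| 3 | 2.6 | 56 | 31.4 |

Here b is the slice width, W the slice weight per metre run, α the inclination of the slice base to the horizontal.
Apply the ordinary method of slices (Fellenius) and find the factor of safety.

Ordinary method of slices: FS = Σ[c'·Δl_i + (W_i cosα_i)·tanφ'] / Σ W_i sinα_i, with Δl_i = b_i / cosα_i.
Slice 1: Δl = 1.5/cos(-9.0°) = 1.519 m; N'_1 = 16·cos(-9.0°) = 15.8; c'Δl = 13.21; W sinα = -2.5
Slice 2: Δl = 1.5/cos7.5° = 1.513 m; N'_2 = 38·cos7.5° = 37.7; c'Δl = 13.16; W sinα = 5.0
Slice 3: Δl = 2.6/cos31.4° = 3.046 m; N'_3 = 56·cos31.4° = 47.8; c'Δl = 26.50; W sinα = 29.2
Σc'Δl = 52.9 kN/m; ΣN' = 101.3 kN/m; ΣW sinα = 31.6 kN/m
Resisting = 52.9 + 101.3·tan34.7° = 52.9 + 70.1 = 123.0 kN/m
FS = 123.0 / 31.6 = 3.888

FS = 3.89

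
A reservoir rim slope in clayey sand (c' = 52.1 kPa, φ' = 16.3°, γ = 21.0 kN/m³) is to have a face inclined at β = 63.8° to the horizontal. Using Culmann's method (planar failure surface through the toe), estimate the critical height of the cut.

H_c = 26.34 m

Culmann's analysis gives the critical failure plane at α_cr = (β + φ')/2 = (63.8 + 16.3)/2 = 40.0°, and the critical height
H_c = (4c'/γ) · sinβ cosφ' / [1 − cos(β − φ')]
    = (4·52.1/21.0) · sin63.8°·cos16.3° / [1 − cos(47.5°)]
    = 9.924 · 0.8973·0.9598 / [1 − 0.6756]
    = 9.924 · 0.8612 / 0.3244
    = 26.34 m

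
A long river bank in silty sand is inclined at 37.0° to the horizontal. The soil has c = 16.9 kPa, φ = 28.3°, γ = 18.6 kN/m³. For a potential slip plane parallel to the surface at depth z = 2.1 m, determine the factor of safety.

FS = 1.61

For an infinite slope with a slip plane parallel to the surface (no pore pressure): FS = [c + γz cos²β tanφ] / [γz sinβ cosβ].
γz = 18.6·2.1 = 39.06 kN/m²
Numerator = 16.9 + 39.06·cos²37.0°·tan28.3° = 16.9 + 39.06·0.6378·0.5384 = 30.314 kPa
Denominator = 39.06·sin37.0°·cos37.0° = 39.06·0.6018·0.7986 = 18.773 kPa
FS = 30.314 / 18.773 = 1.615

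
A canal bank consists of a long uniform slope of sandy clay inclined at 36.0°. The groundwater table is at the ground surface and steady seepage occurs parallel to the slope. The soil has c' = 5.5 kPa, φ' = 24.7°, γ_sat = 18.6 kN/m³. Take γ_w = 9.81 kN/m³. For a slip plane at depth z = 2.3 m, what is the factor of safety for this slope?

FS = 0.57

With seepage parallel to the slope and the water table at the surface, the effective normal stress on the slip plane uses the buoyant unit weight γ' = γ_sat − γ_w while the driving shear stress uses γ_sat:
FS = [c' + γ' z cos²β tanφ'] / [γ_sat z sinβ cosβ]
γ' = 18.6 − 9.81 = 8.79 kN/m³
Numerator = 5.5 + 8.79·2.3·cos²36.0°·tan24.7° = 5.5 + 8.79·2.3·0.6545·0.4599 = 11.586 kPa
Denominator = 18.6·2.3·sin36.0°·cos36.0° = 18.6·2.3·0.5878·0.8090 = 20.343 kPa
FS = 11.586 / 20.343 = 0.570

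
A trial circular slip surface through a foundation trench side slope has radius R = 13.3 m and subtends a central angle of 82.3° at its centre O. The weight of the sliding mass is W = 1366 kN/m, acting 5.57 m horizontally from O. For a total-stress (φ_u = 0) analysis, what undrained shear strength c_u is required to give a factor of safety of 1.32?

c_u = 39.5 kPa

FS = c_u·L_a·R / (W·d), so c_u = FS·W·d / (L_a·R).
Arc length L_a = R·θ = 13.3·(82.3°·π/180) = 13.3·1.4364 = 19.10 m
c_u = 1.32·1366·5.57 / (19.10·13.3) = 10043.4 / 254.09 = 39.53 kPa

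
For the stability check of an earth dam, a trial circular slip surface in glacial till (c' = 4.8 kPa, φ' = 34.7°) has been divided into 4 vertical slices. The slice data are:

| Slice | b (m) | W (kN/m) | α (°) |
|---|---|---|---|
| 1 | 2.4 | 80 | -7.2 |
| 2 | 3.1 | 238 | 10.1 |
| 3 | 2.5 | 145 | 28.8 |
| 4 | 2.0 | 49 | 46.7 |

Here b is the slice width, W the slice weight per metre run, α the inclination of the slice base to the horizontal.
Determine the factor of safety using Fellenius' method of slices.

FS = 2.79

Ordinary method of slices: FS = Σ[c'·Δl_i + (W_i cosα_i)·tanφ'] / Σ W_i sinα_i, with Δl_i = b_i / cosα_i.
Slice 1: Δl = 2.4/cos(-7.2°) = 2.419 m; N'_1 = 80·cos(-7.2°) = 79.4; c'Δl = 11.61; W sinα = -10.0
Slice 2: Δl = 3.1/cos10.1° = 3.149 m; N'_2 = 238·cos10.1° = 234.3; c'Δl = 15.11; W sinα = 41.7
Slice 3: Δl = 2.5/cos28.8° = 2.853 m; N'_3 = 145·cos28.8° = 127.1; c'Δl = 13.69; W sinα = 69.9
Slice 4: Δl = 2.0/cos46.7° = 2.916 m; N'_4 = 49·cos46.7° = 33.6; c'Δl = 14.00; W sinα = 35.7
Σc'Δl = 54.4 kN/m; ΣN' = 474.4 kN/m; ΣW sinα = 137.2 kN/m
Resisting = 54.4 + 474.4·tan34.7° = 54.4 + 328.5 = 382.9 kN/m
FS = 382.9 / 137.2 = 2.790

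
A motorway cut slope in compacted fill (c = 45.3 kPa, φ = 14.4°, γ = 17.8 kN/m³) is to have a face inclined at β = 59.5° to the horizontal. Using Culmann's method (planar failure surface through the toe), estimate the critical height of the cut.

Culmann's analysis gives the critical failure plane at α_cr = (β + φ)/2 = (59.5 + 14.4)/2 = 37.0°, and the critical height
H_c = (4c/γ) · sinβ cosφ / [1 − cos(β − φ)]
    = (4·45.3/17.8) · sin59.5°·cos14.4° / [1 − cos(45.1°)]
    = 10.180 · 0.8616·0.9686 / [1 − 0.7059]
    = 10.180 · 0.8346 / 0.2941
    = 28.88 m

H_c = 28.88 m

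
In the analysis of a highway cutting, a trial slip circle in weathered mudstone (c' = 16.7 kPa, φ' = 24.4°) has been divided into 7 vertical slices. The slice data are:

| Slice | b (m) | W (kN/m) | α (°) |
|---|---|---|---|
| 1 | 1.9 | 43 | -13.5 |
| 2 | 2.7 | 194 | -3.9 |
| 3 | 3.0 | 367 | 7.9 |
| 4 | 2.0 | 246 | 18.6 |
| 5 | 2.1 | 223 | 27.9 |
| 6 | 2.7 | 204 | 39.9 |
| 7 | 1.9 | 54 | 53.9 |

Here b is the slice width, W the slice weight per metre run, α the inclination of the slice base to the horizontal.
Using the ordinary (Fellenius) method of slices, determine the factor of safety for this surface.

FS = 2.26

Ordinary method of slices: FS = Σ[c'·Δl_i + (W_i cosα_i)·tanφ'] / Σ W_i sinα_i, with Δl_i = b_i / cosα_i.
Slice 1: Δl = 1.9/cos(-13.5°) = 1.954 m; N'_1 = 43·cos(-13.5°) = 41.8; c'Δl = 32.63; W sinα = -10.0
Slice 2: Δl = 2.7/cos(-3.9°) = 2.706 m; N'_2 = 194·cos(-3.9°) = 193.6; c'Δl = 45.19; W sinα = -13.2
Slice 3: Δl = 3.0/cos7.9° = 3.029 m; N'_3 = 367·cos7.9° = 363.5; c'Δl = 50.58; W sinα = 50.4
Slice 4: Δl = 2.0/cos18.6° = 2.110 m; N'_4 = 246·cos18.6° = 233.2; c'Δl = 35.24; W sinα = 78.5
Slice 5: Δl = 2.1/cos27.9° = 2.376 m; N'_5 = 223·cos27.9° = 197.1; c'Δl = 39.68; W sinα = 104.3
Slice 6: Δl = 2.7/cos39.9° = 3.519 m; N'_6 = 204·cos39.9° = 156.5; c'Δl = 58.77; W sinα = 130.9
Slice 7: Δl = 1.9/cos53.9° = 3.225 m; N'_7 = 54·cos53.9° = 31.8; c'Δl = 53.85; W sinα = 43.6
Σc'Δl = 316.0 kN/m; ΣN' = 1217.4 kN/m; ΣW sinα = 384.5 kN/m
Resisting = 316.0 + 1217.4·tan24.4° = 316.0 + 552.3 = 868.2 kN/m
FS = 868.2 / 384.5 = 2.258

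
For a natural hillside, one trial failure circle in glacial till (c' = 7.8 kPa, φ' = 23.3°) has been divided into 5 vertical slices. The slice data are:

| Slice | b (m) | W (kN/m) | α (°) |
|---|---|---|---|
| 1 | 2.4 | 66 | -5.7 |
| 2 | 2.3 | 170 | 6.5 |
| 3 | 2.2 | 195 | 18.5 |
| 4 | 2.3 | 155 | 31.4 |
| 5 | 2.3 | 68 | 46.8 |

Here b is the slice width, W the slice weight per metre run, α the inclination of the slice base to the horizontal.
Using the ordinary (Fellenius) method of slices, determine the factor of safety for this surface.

Ordinary method of slices: FS = Σ[c'·Δl_i + (W_i cosα_i)·tanφ'] / Σ W_i sinα_i, with Δl_i = b_i / cosα_i.
Slice 1: Δl = 2.4/cos(-5.7°) = 2.412 m; N'_1 = 66·cos(-5.7°) = 65.7; c'Δl = 18.81; W sinα = -6.6
Slice 2: Δl = 2.3/cos6.5° = 2.315 m; N'_2 = 170·cos6.5° = 168.9; c'Δl = 18.06; W sinα = 19.2
Slice 3: Δl = 2.2/cos18.5° = 2.320 m; N'_3 = 195·cos18.5° = 184.9; c'Δl = 18.10; W sinα = 61.9
Slice 4: Δl = 2.3/cos31.4° = 2.695 m; N'_4 = 155·cos31.4° = 132.3; c'Δl = 21.02; W sinα = 80.8
Slice 5: Δl = 2.3/cos46.8° = 3.360 m; N'_5 = 68·cos46.8° = 46.5; c'Δl = 26.21; W sinα = 49.6
Σc'Δl = 102.2 kN/m; ΣN' = 598.4 kN/m; ΣW sinα = 204.9 kN/m
Resisting = 102.2 + 598.4·tan23.3° = 102.2 + 257.7 = 359.9 kN/m
FS = 359.9 / 204.9 = 1.756

FS = 1.76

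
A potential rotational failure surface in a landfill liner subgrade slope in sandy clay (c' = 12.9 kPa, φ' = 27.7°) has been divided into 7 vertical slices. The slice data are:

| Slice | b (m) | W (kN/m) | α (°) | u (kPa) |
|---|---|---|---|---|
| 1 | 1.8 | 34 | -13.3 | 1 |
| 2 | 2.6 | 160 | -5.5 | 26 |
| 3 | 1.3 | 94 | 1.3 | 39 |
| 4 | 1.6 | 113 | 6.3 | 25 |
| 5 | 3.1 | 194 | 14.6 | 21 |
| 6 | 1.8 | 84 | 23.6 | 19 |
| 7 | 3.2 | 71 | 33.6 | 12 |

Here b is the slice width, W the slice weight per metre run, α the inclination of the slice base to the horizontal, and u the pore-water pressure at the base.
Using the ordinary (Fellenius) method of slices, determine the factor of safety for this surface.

Ordinary method of slices: FS = Σ[c'·Δl_i + (W_i cosα_i − u_i·Δl_i)·tanφ'] / Σ W_i sinα_i, with Δl_i = b_i / cosα_i.
Slice 1: Δl = 1.8/cos(-13.3°) = 1.850 m; N'_1 = 34·cos(-13.3°) − 1·1.850 = 31.2; c'Δl = 23.86; W sinα = -7.8
Slice 2: Δl = 2.6/cos(-5.5°) = 2.612 m; N'_2 = 160·cos(-5.5°) − 26·2.612 = 91.4; c'Δl = 33.70; W sinα = -15.3
Slice 3: Δl = 1.3/cos1.3° = 1.300 m; N'_3 = 94·cos1.3° − 39·1.300 = 43.3; c'Δl = 16.77; W sinα = 2.1
Slice 4: Δl = 1.6/cos6.3° = 1.610 m; N'_4 = 113·cos6.3° − 25·1.610 = 72.1; c'Δl = 20.77; W sinα = 12.4
Slice 5: Δl = 3.1/cos14.6° = 3.203 m; N'_5 = 194·cos14.6° − 21·3.203 = 120.5; c'Δl = 41.32; W sinα = 48.9
Slice 6: Δl = 1.8/cos23.6° = 1.964 m; N'_6 = 84·cos23.6° − 19·1.964 = 39.7; c'Δl = 25.34; W sinα = 33.6
Slice 7: Δl = 3.2/cos33.6° = 3.842 m; N'_7 = 71·cos33.6° − 12·3.842 = 13.0; c'Δl = 49.56; W sinα = 39.3
Σc'Δl = 211.3 kN/m; ΣN' = 411.1 kN/m; ΣW sinα = 113.2 kN/m
Resisting = 211.3 + 411.1·tan27.7° = 211.3 + 215.8 = 427.1 kN/m
FS = 427.1 / 113.2 = 3.773

FS = 3.77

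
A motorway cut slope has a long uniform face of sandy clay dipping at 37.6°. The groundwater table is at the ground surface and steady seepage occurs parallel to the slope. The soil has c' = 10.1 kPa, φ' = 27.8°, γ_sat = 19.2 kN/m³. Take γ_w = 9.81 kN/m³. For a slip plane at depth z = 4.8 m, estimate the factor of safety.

With seepage parallel to the slope and the water table at the surface, the effective normal stress on the slip plane uses the buoyant unit weight γ' = γ_sat − γ_w while the driving shear stress uses γ_sat:
FS = [c' + γ' z cos²β tanφ'] / [γ_sat z sinβ cosβ]
γ' = 19.2 − 9.81 = 9.39 kN/m³
Numerator = 10.1 + 9.39·4.8·cos²37.6°·tan27.8° = 10.1 + 9.39·4.8·0.6277·0.5272 = 25.017 kPa
Denominator = 19.2·4.8·sin37.6°·cos37.6° = 19.2·4.8·0.6101·0.7923 = 44.551 kPa
FS = 25.017 / 44.551 = 0.562

FS = 0.56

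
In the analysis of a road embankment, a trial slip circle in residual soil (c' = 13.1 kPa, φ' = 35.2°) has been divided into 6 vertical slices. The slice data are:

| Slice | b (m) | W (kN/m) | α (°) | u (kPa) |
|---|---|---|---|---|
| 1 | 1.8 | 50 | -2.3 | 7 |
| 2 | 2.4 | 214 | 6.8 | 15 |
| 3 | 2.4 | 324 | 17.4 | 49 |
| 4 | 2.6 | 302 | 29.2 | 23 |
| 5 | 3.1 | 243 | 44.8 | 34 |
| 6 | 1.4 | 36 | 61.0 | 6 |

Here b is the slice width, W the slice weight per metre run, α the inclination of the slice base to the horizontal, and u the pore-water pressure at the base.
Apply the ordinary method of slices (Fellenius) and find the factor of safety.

Ordinary method of slices: FS = Σ[c'·Δl_i + (W_i cosα_i − u_i·Δl_i)·tanφ'] / Σ W_i sinα_i, with Δl_i = b_i / cosα_i.
Slice 1: Δl = 1.8/cos(-2.3°) = 1.801 m; N'_1 = 50·cos(-2.3°) − 7·1.801 = 37.3; c'Δl = 23.60; W sinα = -2.0
Slice 2: Δl = 2.4/cos6.8° = 2.417 m; N'_2 = 214·cos6.8° − 15·2.417 = 176.2; c'Δl = 31.66; W sinα = 25.3
Slice 3: Δl = 2.4/cos17.4° = 2.515 m; N'_3 = 324·cos17.4° − 49·2.515 = 185.9; c'Δl = 32.95; W sinα = 96.9
Slice 4: Δl = 2.6/cos29.2° = 2.979 m; N'_4 = 302·cos29.2° − 23·2.979 = 195.1; c'Δl = 39.02; W sinα = 147.3
Slice 5: Δl = 3.1/cos44.8° = 4.369 m; N'_5 = 243·cos44.8° − 34·4.369 = 23.9; c'Δl = 57.23; W sinα = 171.2
Slice 6: Δl = 1.4/cos61.0° = 2.888 m; N'_6 = 36·cos61.0° − 6·2.888 = 0.1; c'Δl = 37.83; W sinα = 31.5
Σc'Δl = 222.3 kN/m; ΣN' = 618.7 kN/m; ΣW sinα = 470.3 kN/m
Resisting = 222.3 + 618.7·tan35.2° = 222.3 + 436.4 = 658.7 kN/m
FS = 658.7 / 470.3 = 1.401

FS = 1.40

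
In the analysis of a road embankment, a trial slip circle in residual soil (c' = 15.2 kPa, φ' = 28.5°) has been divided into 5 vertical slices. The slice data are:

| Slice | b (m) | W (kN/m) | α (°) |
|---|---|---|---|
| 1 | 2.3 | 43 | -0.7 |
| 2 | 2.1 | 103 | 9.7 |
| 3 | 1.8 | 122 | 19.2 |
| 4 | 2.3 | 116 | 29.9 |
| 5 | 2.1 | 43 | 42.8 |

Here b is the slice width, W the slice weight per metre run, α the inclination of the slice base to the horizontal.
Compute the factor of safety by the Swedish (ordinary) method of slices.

Ordinary method of slices: FS = Σ[c'·Δl_i + (W_i cosα_i)·tanφ'] / Σ W_i sinα_i, with Δl_i = b_i / cosα_i.
Slice 1: Δl = 2.3/cos(-0.7°) = 2.300 m; N'_1 = 43·cos(-0.7°) = 43.0; c'Δl = 34.96; W sinα = -0.5
Slice 2: Δl = 2.1/cos9.7° = 2.130 m; N'_2 = 103·cos9.7° = 101.5; c'Δl = 32.38; W sinα = 17.4
Slice 3: Δl = 1.8/cos19.2° = 1.906 m; N'_3 = 122·cos19.2° = 115.2; c'Δl = 28.97; W sinα = 40.1
Slice 4: Δl = 2.3/cos29.9° = 2.653 m; N'_4 = 116·cos29.9° = 100.6; c'Δl = 40.33; W sinα = 57.8
Slice 5: Δl = 2.1/cos42.8° = 2.862 m; N'_5 = 43·cos42.8° = 31.6; c'Δl = 43.50; W sinα = 29.2
Σc'Δl = 180.1 kN/m; ΣN' = 391.8 kN/m; ΣW sinα = 144.0 kN/m
Resisting = 180.1 + 391.8·tan28.5° = 180.1 + 212.8 = 392.9 kN/m
FS = 392.9 / 144.0 = 2.729

FS = 2.73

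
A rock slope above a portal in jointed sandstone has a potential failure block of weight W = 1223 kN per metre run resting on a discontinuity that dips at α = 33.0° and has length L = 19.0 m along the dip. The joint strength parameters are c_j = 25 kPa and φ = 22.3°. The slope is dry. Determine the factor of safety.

Resolving the block weight along and normal to the plane and applying the Mohr–Coulomb strength on the joint:
N' = W cosα = 1223·cos33.0° = 1025.7 kN/m
Driving force T = W sinα = 1223·sin33.0° = 666.1 kN/m
Resisting force R = c_j·L + N'·tanφ = 25·19.0 + 1025.7·tan22.3° = 475.0 + 420.7 = 895.7 kN/m
FS = R / T = 895.7 / 666.1 = 1.345

FS = 1.34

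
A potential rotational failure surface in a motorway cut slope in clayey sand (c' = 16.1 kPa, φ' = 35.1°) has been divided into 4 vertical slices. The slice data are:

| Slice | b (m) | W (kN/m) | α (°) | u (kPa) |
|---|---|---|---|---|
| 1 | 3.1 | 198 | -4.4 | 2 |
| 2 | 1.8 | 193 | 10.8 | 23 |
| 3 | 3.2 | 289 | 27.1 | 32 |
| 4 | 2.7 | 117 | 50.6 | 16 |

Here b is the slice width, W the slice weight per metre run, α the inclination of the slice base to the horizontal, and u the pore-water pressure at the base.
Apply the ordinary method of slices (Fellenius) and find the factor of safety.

Ordinary method of slices: FS = Σ[c'·Δl_i + (W_i cosα_i − u_i·Δl_i)·tanφ'] / Σ W_i sinα_i, with Δl_i = b_i / cosα_i.
Slice 1: Δl = 3.1/cos(-4.4°) = 3.109 m; N'_1 = 198·cos(-4.4°) − 2·3.109 = 191.2; c'Δl = 50.06; W sinα = -15.2
Slice 2: Δl = 1.8/cos10.8° = 1.832 m; N'_2 = 193·cos10.8° − 23·1.832 = 147.4; c'Δl = 29.50; W sinα = 36.2
Slice 3: Δl = 3.2/cos27.1° = 3.595 m; N'_3 = 289·cos27.1° − 32·3.595 = 142.2; c'Δl = 57.87; W sinα = 131.7
Slice 4: Δl = 2.7/cos50.6° = 4.254 m; N'_4 = 117·cos50.6° − 16·4.254 = 6.2; c'Δl = 68.49; W sinα = 90.4
Σc'Δl = 205.9 kN/m; ΣN' = 487.1 kN/m; ΣW sinα = 243.0 kN/m
Resisting = 205.9 + 487.1·tan35.1° = 205.9 + 342.3 = 548.2 kN/m
FS = 548.2 / 243.0 = 2.256

FS = 2.26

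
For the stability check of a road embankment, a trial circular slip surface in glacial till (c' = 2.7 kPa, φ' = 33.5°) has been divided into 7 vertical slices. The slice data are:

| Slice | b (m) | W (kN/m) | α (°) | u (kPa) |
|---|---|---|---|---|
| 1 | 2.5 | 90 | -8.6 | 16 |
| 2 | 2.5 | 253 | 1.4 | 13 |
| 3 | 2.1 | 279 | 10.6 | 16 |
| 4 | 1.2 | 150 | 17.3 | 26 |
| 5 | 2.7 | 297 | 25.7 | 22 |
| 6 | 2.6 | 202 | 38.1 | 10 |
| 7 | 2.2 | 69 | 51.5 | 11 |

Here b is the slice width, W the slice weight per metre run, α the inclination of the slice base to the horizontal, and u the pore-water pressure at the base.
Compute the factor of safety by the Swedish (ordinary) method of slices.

Ordinary method of slices: FS = Σ[c'·Δl_i + (W_i cosα_i − u_i·Δl_i)·tanφ'] / Σ W_i sinα_i, with Δl_i = b_i / cosα_i.
Slice 1: Δl = 2.5/cos(-8.6°) = 2.528 m; N'_1 = 90·cos(-8.6°) − 16·2.528 = 48.5; c'Δl = 6.83; W sinα = -13.5
Slice 2: Δl = 2.5/cos1.4° = 2.501 m; N'_2 = 253·cos1.4° − 13·2.501 = 220.4; c'Δl = 6.75; W sinα = 6.2
Slice 3: Δl = 2.1/cos10.6° = 2.136 m; N'_3 = 279·cos10.6° − 16·2.136 = 240.1; c'Δl = 5.77; W sinα = 51.3
Slice 4: Δl = 1.2/cos17.3° = 1.257 m; N'_4 = 150·cos17.3° − 26·1.257 = 110.5; c'Δl = 3.39; W sinα = 44.6
Slice 5: Δl = 2.7/cos25.7° = 2.996 m; N'_5 = 297·cos25.7° − 22·2.996 = 201.7; c'Δl = 8.09; W sinα = 128.8
Slice 6: Δl = 2.6/cos38.1° = 3.304 m; N'_6 = 202·cos38.1° − 10·3.304 = 125.9; c'Δl = 8.92; W sinα = 124.6
Slice 7: Δl = 2.2/cos51.5° = 3.534 m; N'_7 = 69·cos51.5° − 11·3.534 = 4.1; c'Δl = 9.54; W sinα = 54.0
Σc'Δl = 49.3 kN/m; ΣN' = 951.2 kN/m; ΣW sinα = 396.1 kN/m
Resisting = 49.3 + 951.2·tan33.5° = 49.3 + 629.6 = 678.9 kN/m
FS = 678.9 / 396.1 = 1.714

FS = 1.71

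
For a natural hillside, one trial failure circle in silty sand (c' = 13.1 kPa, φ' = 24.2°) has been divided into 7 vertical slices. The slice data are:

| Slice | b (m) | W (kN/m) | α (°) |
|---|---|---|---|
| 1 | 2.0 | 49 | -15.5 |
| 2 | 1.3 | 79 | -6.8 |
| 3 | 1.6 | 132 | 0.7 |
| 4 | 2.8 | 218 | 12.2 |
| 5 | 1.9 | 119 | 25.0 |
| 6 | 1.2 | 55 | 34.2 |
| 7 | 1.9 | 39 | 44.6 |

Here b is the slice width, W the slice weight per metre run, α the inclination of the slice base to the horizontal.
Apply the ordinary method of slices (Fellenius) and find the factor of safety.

FS = 3.57

Ordinary method of slices: FS = Σ[c'·Δl_i + (W_i cosα_i)·tanφ'] / Σ W_i sinα_i, with Δl_i = b_i / cosα_i.
Slice 1: Δl = 2.0/cos(-15.5°) = 2.075 m; N'_1 = 49·cos(-15.5°) = 47.2; c'Δl = 27.19; W sinα = -13.1
Slice 2: Δl = 1.3/cos(-6.8°) = 1.309 m; N'_2 = 79·cos(-6.8°) = 78.4; c'Δl = 17.15; W sinα = -9.4
Slice 3: Δl = 1.6/cos0.7° = 1.600 m; N'_3 = 132·cos0.7° = 132.0; c'Δl = 20.96; W sinα = 1.6
Slice 4: Δl = 2.8/cos12.2° = 2.865 m; N'_4 = 218·cos12.2° = 213.1; c'Δl = 37.53; W sinα = 46.1
Slice 5: Δl = 1.9/cos25.0° = 2.096 m; N'_5 = 119·cos25.0° = 107.9; c'Δl = 27.46; W sinα = 50.3
Slice 6: Δl = 1.2/cos34.2° = 1.451 m; N'_6 = 55·cos34.2° = 45.5; c'Δl = 19.01; W sinα = 30.9
Slice 7: Δl = 1.9/cos44.6° = 2.668 m; N'_7 = 39·cos44.6° = 27.8; c'Δl = 34.96; W sinα = 27.4
Σc'Δl = 184.3 kN/m; ΣN' = 651.8 kN/m; ΣW sinα = 133.8 kN/m
Resisting = 184.3 + 651.8·tan24.2° = 184.3 + 292.9 = 477.2 kN/m
FS = 477.2 / 133.8 = 3.566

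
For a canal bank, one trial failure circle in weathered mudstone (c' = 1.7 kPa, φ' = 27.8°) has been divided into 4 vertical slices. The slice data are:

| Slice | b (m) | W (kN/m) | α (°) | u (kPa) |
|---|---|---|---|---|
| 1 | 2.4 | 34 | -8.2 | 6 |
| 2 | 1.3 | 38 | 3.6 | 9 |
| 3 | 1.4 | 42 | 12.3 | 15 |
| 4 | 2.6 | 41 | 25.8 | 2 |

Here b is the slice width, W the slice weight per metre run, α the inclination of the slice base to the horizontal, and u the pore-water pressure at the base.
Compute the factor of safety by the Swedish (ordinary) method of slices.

Ordinary method of slices: FS = Σ[c'·Δl_i + (W_i cosα_i − u_i·Δl_i)·tanφ'] / Σ W_i sinα_i, with Δl_i = b_i / cosα_i.
Slice 1: Δl = 2.4/cos(-8.2°) = 2.425 m; N'_1 = 34·cos(-8.2°) − 6·2.425 = 19.1; c'Δl = 4.12; W sinα = -4.8
Slice 2: Δl = 1.3/cos3.6° = 1.303 m; N'_2 = 38·cos3.6° − 9·1.303 = 26.2; c'Δl = 2.21; W sinα = 2.4
Slice 3: Δl = 1.4/cos12.3° = 1.433 m; N'_3 = 42·cos12.3° − 15·1.433 = 19.5; c'Δl = 2.44; W sinα = 8.9
Slice 4: Δl = 2.6/cos25.8° = 2.888 m; N'_4 = 41·cos25.8° − 2·2.888 = 31.1; c'Δl = 4.91; W sinα = 17.8
Σc'Δl = 13.7 kN/m; ΣN' = 96.0 kN/m; ΣW sinα = 24.3 kN/m
Resisting = 13.7 + 96.0·tan27.8° = 13.7 + 50.6 = 64.3 kN/m
FS = 64.3 / 24.3 = 2.643

FS = 2.64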